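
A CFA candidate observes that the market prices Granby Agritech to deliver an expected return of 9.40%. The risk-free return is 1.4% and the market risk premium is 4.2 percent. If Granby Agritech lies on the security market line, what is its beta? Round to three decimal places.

1.905

β = (E(R) − R_f) / MRP = (9.40% − 1.4%) / 4.2% = 8.00% / 4.2% = 1.905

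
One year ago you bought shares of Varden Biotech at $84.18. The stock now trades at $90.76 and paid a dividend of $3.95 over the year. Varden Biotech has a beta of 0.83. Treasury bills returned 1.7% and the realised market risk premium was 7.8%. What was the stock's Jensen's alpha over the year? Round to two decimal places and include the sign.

Realised HPR = (P1 + D1 − P0) / P0 = (90.76 + 3.95 − 84.18) / 84.18 = 10.53 / 84.18 = 12.5089%
CAPM required = R_f + β·MRP = 1.7% + 0.83 × 7.8% = 8.1740%
α = realised − required = 12.5089% − 8.1740% = +4.33%

+4.33%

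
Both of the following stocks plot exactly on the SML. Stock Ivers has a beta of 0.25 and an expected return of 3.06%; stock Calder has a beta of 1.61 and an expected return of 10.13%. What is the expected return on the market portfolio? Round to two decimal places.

Both satisfy E(R) = R_f + β·MRP, so the slope of the SML is
MRP = (10.13% − 3.06%) / (1.61 − 0.25) = 7.07% / 1.36 = 5.1985%
R_f = E(R_Ivers) − β_Ivers·MRP = 3.06% − 0.25 × 5.1985% = 1.7604%
E(R_m) = R_f + MRP = 1.7604% + 5.1985% = 6.96%

6.96%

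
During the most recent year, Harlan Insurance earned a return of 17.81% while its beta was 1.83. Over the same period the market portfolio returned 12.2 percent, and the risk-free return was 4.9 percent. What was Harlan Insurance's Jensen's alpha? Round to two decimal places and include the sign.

-0.45%

Market excess return = 12.2% − 4.9% = 7.30%
CAPM benchmark = R_f + β(R_m − R_f) = 4.9% + 1.83 × 7.3% = 18.2590%
α = actual − benchmark = 17.81% − 18.2590% = -0.45%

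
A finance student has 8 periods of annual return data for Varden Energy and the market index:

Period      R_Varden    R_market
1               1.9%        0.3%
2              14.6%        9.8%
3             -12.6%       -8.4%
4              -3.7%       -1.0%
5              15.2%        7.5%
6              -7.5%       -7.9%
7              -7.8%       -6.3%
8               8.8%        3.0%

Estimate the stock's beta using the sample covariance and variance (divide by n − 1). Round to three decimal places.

1.513

Mean R_i = (1.9 + 14.6 − 12.6 − 3.7 + 15.2 − 7.5 − 7.8 + 8.8) / 8 = 1.1125%
Mean R_m = (0.3 + 9.8 − 8.4 − 1.0 + 7.5 − 7.9 − 6.3 + 3.0) / 8 = -0.3750%
Σ(R_i − R̄_i)(R_m − R̄_m) = 505.3175  ⇒  Cov = 505.3175 / 7 = 72.1882
Σ(R_m − R̄_m)² = 333.9150  ⇒  Var(R_m) = 333.9150 / 7 = 47.7021
β = Cov / Var(R_m) = 72.1882 / 47.7021 = 1.5133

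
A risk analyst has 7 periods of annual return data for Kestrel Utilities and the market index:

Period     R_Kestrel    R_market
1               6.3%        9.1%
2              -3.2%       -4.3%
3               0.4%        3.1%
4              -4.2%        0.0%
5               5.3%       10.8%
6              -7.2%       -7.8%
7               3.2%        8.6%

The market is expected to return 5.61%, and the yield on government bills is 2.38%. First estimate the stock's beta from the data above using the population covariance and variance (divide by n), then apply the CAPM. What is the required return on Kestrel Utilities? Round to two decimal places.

4.60%

Mean R_i = (6.3 − 3.2 + 0.4 − 4.2 + 5.3 − 7.2 + 3.2) / 7 = 0.0857%
Mean R_m = (9.1 − 4.3 + 3.1 + 0.0 + 10.8 − 7.8 + 8.6) / 7 = 2.7857%
Σ(R_i − R̄_i)(R_m − R̄_m) = 211.5786  ⇒  Cov = 211.5786 / 7 = 30.2255
Σ(R_m − R̄_m)² = 308.0286  ⇒  Var(R_m) = 308.0286 / 7 = 44.0041
β = Cov / Var(R_m) = 30.2255 / 44.0041 = 0.6869
MRP = 5.61% − 2.38% = 3.23%
E(R) = R_f + β × MRP = 2.38% + 0.6869 × 3.23% = 4.60%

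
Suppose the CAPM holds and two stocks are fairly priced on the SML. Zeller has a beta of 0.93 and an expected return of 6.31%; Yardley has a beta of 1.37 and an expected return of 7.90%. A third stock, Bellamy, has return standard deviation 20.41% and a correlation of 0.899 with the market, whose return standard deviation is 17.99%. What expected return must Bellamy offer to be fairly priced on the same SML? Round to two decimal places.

6.63%

MRP = (7.90% − 6.31%) / (1.37 − 0.93) = 3.6136%
R_f = 6.31% − 0.93 × 3.6136% = 2.9494%
β_Bellamy = ρ·σ_i/σ_m = 0.899 × 20.41 / 17.99 = 1.0199
E(R_Bellamy) = R_f + β × MRP = 2.9494% + 1.0199 × 3.6136% = 6.63%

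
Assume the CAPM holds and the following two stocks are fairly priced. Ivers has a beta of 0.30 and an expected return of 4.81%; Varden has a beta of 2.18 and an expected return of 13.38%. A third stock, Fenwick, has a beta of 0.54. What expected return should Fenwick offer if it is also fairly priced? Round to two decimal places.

MRP (SML slope) = (13.38% − 4.81%) / (2.18 − 0.30) = 8.57% / 1.88 = 4.5585%
R_f (intercept) = 4.81% − 0.30 × 4.5585% = 3.4425%
E(R_Fenwick) = R_f + β × MRP = 3.4425% + 0.54 × 4.5585% = 5.90%

5.90%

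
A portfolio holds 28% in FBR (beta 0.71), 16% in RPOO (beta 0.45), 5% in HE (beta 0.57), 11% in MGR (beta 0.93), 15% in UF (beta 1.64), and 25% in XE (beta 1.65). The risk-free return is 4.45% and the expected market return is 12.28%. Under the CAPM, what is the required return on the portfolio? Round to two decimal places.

β_P = Σ w_i β_i = 0.28×0.71 + 0.16×0.45 + 0.05×0.57 + 0.11×0.93 + 0.15×1.64 + 0.25×1.65 = 1.0601
MRP = 12.28% − 4.45% = 7.83%
E(R_P) = R_f + β_P × MRP = 4.45% + 1.0601 × 7.83% = 12.75%

12.75%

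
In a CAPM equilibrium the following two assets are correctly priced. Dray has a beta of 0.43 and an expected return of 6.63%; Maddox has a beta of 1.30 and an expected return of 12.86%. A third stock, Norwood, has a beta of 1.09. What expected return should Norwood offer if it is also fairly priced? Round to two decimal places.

MRP (SML slope) = (12.86% − 6.63%) / (1.30 − 0.43) = 6.23% / 0.87 = 7.1609%
R_f (intercept) = 6.63% − 0.43 × 7.1609% = 3.5508%
E(R_Norwood) = R_f + β × MRP = 3.5508% + 1.09 × 7.1609% = 11.36%

11.36%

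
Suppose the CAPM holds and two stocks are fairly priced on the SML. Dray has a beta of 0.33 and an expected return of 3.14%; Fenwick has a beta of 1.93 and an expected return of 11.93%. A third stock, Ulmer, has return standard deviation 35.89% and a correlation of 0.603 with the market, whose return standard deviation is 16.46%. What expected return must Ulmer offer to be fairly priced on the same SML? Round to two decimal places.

MRP = (11.93% − 3.14%) / (1.93 − 0.33) = 5.4938%
R_f = 3.14% − 0.33 × 5.4938% = 1.3270%
β_Ulmer = ρ·σ_i/σ_m = 0.603 × 35.89 / 16.46 = 1.3148
E(R_Ulmer) = R_f + β × MRP = 1.3270% + 1.3148 × 5.4938% = 8.55%

8.55%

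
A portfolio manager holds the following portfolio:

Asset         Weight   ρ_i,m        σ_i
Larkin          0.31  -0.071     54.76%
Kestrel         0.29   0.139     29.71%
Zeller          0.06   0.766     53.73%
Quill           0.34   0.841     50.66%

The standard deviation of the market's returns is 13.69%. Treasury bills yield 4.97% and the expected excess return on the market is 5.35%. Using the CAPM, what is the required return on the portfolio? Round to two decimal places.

β_Larkin = -0.071 × 54.76% / 13.69% = -0.2840
β_Kestrel = 0.139 × 29.71% / 13.69% = 0.3017
β_Zeller = 0.766 × 53.73% / 13.69% = 3.0064
β_Quill = 0.841 × 50.66% / 13.69% = 3.1121
β_P = Σ w_i β_i = 0.31×-0.2840 + 0.29×0.3017 + 0.06×3.0064 + 0.34×3.1121 = 1.2380
E(R_P) = R_f + β_P × MRP = 4.97% + 1.2380 × 5.35% = 11.59%

11.59%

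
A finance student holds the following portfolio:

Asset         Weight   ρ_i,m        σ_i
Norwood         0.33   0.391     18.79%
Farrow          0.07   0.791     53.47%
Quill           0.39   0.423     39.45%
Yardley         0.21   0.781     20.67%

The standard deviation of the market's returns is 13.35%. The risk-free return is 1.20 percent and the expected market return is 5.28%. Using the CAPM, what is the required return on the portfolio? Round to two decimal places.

5.87%

β_Norwood = 0.391 × 18.79% / 13.35% = 0.5503
β_Farrow = 0.791 × 53.47% / 13.35% = 3.1681
β_Quill = 0.423 × 39.45% / 13.35% = 1.2500
β_Yardley = 0.781 × 20.67% / 13.35% = 1.2092
β_P = Σ w_i β_i = 0.33×0.5503 + 0.07×3.1681 + 0.39×1.2500 + 0.21×1.2092 = 1.1448
MRP = 5.28% − 1.20% = 4.08%
E(R_P) = R_f + β_P × MRP = 1.20% + 1.1448 × 4.08% = 5.87%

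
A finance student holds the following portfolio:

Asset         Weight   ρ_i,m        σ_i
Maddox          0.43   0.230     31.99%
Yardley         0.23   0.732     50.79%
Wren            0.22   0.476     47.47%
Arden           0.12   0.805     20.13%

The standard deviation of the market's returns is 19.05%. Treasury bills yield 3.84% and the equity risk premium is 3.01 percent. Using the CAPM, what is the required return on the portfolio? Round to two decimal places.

β_Maddox = 0.230 × 31.99% / 19.05% = 0.3862
β_Yardley = 0.732 × 50.79% / 19.05% = 1.9516
β_Wren = 0.476 × 47.47% / 19.05% = 1.1861
β_Arden = 0.805 × 20.13% / 19.05% = 0.8506
β_P = Σ w_i β_i = 0.43×0.3862 + 0.23×1.9516 + 0.22×1.1861 + 0.12×0.8506 = 0.9779
E(R_P) = R_f + β_P × MRP = 3.84% + 0.9779 × 3.01% = 6.78%

6.78%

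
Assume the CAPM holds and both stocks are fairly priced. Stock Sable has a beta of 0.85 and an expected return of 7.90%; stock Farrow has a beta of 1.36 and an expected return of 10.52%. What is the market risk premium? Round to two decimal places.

Both satisfy E(R) = R_f + β·MRP, so the slope of the SML is
MRP = (10.52% − 7.90%) / (1.36 − 0.85) = 2.62% / 0.51 = 5.1373%

5.14%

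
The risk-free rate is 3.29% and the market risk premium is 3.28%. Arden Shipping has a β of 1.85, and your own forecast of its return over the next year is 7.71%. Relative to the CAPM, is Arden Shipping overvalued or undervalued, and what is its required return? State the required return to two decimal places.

Overvalued; required return 9.36%

Required return = R_f + β·MRP = 3.29% + 1.85 × 3.28% = 9.36%
Forecast 7.71% < required 9.36% → the stock plots below the SML → overvalued.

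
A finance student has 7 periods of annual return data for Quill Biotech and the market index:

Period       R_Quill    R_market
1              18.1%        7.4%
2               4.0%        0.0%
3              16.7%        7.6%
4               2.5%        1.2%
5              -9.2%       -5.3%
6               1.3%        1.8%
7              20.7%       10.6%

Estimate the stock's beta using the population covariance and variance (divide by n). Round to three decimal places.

1.967

Mean R_i = (18.1 + 4.0 + 16.7 + 2.5 − 9.2 + 1.3 + 20.7) / 7 = 7.7286%
Mean R_m = (7.4 + 0.0 + 7.6 + 1.2 − 5.3 + 1.8 + 10.6) / 7 = 3.3286%
Σ(R_i − R̄_i)(R_m − R̄_m) = 354.3043  ⇒  Cov = 354.3043 / 7 = 50.6149
Σ(R_m − R̄_m)² = 180.0943  ⇒  Var(R_m) = 180.0943 / 7 = 25.7278
β = Cov / Var(R_m) = 50.6149 / 25.7278 = 1.9673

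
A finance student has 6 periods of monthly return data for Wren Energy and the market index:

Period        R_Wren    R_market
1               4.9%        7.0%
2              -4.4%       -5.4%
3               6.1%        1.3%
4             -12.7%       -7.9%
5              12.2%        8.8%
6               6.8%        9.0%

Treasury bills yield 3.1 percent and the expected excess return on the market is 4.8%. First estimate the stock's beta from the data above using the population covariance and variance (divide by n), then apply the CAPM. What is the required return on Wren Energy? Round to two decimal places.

8.50%

Mean R_i = (4.9 − 4.4 + 6.1 − 12.7 + 12.2 + 6.8) / 6 = 2.1500%
Mean R_m = (7.0 − 5.4 + 1.3 − 7.9 + 8.8 + 9.0) / 6 = 2.1333%
Σ(R_i − R̄_i)(R_m − R̄_m) = 307.3600  ⇒  Cov = 307.3600 / 6 = 51.2267
Σ(R_m − R̄_m)² = 273.3933  ⇒  Var(R_m) = 273.3933 / 6 = 45.5656
β = Cov / Var(R_m) = 51.2267 / 45.5656 = 1.1242
E(R) = R_f + β × MRP = 3.1% + 1.1242 × 4.8% = 8.50%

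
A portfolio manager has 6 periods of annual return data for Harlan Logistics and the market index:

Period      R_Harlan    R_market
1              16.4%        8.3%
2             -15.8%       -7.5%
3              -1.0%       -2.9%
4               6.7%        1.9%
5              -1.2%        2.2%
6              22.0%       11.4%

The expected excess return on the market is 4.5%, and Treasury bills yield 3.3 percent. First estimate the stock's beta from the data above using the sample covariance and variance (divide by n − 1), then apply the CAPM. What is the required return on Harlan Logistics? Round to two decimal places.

11.81%

Mean R_i = (16.4 − 15.8 − 1.0 + 6.7 − 1.2 + 22.0) / 6 = 4.5167%
Mean R_m = (8.3 − 7.5 − 2.9 + 1.9 + 2.2 + 11.4) / 6 = 2.2333%
Σ(R_i − R̄_i)(R_m − R̄_m) = 457.8867  ⇒  Cov = 457.8867 / 5 = 91.5773
Σ(R_m − R̄_m)² = 242.0333  ⇒  Var(R_m) = 242.0333 / 5 = 48.4067
β = Cov / Var(R_m) = 91.5773 / 48.4067 = 1.8918
E(R) = R_f + β × MRP = 3.3% + 1.8918 × 4.5% = 11.81%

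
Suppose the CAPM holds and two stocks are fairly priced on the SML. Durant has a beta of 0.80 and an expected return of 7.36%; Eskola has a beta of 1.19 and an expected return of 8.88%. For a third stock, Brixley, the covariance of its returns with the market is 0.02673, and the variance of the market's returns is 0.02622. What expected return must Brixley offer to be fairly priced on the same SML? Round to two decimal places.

MRP = (8.88% − 7.36%) / (1.19 − 0.80) = 3.8974%
R_f = 7.36% − 0.80 × 3.8974% = 4.2421%
β_Brixley = Cov / Var(R_m) = 0.02673 / 0.02622 = 1.0195
E(R_Brixley) = R_f + β × MRP = 4.2421% + 1.0195 × 3.8974% = 8.22%

8.22%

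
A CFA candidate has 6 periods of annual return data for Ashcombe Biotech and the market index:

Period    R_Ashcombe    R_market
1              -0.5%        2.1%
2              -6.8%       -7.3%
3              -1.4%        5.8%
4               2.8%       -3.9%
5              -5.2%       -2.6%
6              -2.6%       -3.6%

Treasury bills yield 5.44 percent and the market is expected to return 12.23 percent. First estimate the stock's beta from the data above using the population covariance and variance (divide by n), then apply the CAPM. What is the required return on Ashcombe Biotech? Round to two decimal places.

Mean R_i = (-0.5 − 6.8 − 1.4 + 2.8 − 5.2 − 2.6) / 6 = -2.2833%
Mean R_m = (2.1 − 7.3 + 5.8 − 3.9 − 2.6 − 3.6) / 6 = -1.5833%
Σ(R_i − R̄_i)(R_m − R̄_m) = 30.7383  ⇒  Cov = 30.7383 / 6 = 5.1231
Σ(R_m − R̄_m)² = 111.2283  ⇒  Var(R_m) = 111.2283 / 6 = 18.5381
β = Cov / Var(R_m) = 5.1231 / 18.5381 = 0.2764
MRP = 12.23% − 5.44% = 6.79%
E(R) = R_f + β × MRP = 5.44% + 0.2764 × 6.79% = 7.32%

7.32%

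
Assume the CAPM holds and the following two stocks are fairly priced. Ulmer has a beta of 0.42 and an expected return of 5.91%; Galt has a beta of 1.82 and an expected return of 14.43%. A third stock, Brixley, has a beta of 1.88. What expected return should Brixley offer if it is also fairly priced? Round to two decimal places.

14.80%

MRP (SML slope) = (14.43% − 5.91%) / (1.82 − 0.42) = 8.52% / 1.40 = 6.0857%
R_f (intercept) = 5.91% − 0.42 × 6.0857% = 3.3540%
E(R_Brixley) = R_f + β × MRP = 3.3540% + 1.88 × 6.0857% = 14.80%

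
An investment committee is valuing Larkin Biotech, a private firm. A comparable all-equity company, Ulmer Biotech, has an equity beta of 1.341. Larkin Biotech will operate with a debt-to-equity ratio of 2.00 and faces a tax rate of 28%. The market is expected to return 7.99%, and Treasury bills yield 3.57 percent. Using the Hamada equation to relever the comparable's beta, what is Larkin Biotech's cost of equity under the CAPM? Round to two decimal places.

18.03%

β_L = β_U × [1 + (1 − t)(D/E)] = 1.341 × [1 + (1 − 0.28) × 2.00]
    = 1.341 × [1 + 0.72 × 2.00] = 1.341 × 2.4400 = 3.2720
MRP = 7.99% − 3.57% = 4.42%
E(R) = R_f + β_L × MRP = 3.57% + 3.2720 × 4.42% = 18.03%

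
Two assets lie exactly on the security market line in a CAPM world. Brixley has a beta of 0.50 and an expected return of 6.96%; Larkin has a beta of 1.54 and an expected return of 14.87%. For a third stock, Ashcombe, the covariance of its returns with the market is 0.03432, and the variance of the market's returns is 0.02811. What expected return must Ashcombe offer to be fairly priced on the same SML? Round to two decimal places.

12.44%

MRP = (14.87% − 6.96%) / (1.54 − 0.50) = 7.6058%
R_f = 6.96% − 0.50 × 7.6058% = 3.1571%
β_Ashcombe = Cov / Var(R_m) = 0.03432 / 0.02811 = 1.2209
E(R_Ashcombe) = R_f + β × MRP = 3.1571% + 1.2209 × 7.6058% = 12.44%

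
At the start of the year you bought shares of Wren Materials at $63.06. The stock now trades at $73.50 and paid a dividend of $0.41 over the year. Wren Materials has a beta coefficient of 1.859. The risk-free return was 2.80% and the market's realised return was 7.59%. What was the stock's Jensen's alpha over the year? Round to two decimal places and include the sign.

+5.50%

Realised HPR = (P1 + D1 − P0) / P0 = (73.50 + 0.41 − 63.06) / 63.06 = 10.85 / 63.06 = 17.2058%
MRP = 7.59% − 2.80% = 4.79%
CAPM required = R_f + β·MRP = 2.80% + 1.859 × 4.79% = 11.70461%
α = realised − required = 17.2058% − 11.70461% = +5.50%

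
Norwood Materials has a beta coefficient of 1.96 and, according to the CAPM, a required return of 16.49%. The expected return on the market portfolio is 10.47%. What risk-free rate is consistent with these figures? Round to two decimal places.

4.20%

E(R) = R_f + β(E(R_m) − R_f) = R_f(1 − β) + β·E(R_m)
16.49% = R_f × (1 − 1.96) + 1.96 × 10.47%
16.49% = R_f × -0.96 + 20.5212%
R_f = (16.49% − 20.5212%) / -0.96 = 4.20%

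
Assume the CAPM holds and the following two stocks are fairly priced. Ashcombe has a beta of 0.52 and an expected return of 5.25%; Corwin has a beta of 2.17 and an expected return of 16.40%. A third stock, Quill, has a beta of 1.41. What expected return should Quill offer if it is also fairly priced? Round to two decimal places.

MRP (SML slope) = (16.40% − 5.25%) / (2.17 − 0.52) = 11.15% / 1.65 = 6.7576%
R_f (intercept) = 5.25% − 0.52 × 6.7576% = 1.7360%
E(R_Quill) = R_f + β × MRP = 1.7360% + 1.41 × 6.7576% = 11.26%

11.26%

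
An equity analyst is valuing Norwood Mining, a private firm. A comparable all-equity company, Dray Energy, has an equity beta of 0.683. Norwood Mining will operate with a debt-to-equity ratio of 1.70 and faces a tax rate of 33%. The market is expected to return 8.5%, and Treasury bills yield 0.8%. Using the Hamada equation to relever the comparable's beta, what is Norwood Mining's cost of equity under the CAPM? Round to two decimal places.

β_L = β_U × [1 + (1 − t)(D/E)] = 0.683 × [1 + (1 − 0.33) × 1.70]
    = 0.683 × [1 + 0.67 × 1.70] = 0.683 × 2.1390 = 1.4609
MRP = 8.5% − 0.8% = 7.70%
E(R) = R_f + β_L × MRP = 0.8% + 1.4609 × 7.7% = 12.05%

12.05%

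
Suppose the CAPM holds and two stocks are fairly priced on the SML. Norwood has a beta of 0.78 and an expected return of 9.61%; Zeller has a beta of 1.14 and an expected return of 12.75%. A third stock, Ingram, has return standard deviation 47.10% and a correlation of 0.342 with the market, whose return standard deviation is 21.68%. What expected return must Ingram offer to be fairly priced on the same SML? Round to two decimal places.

MRP = (12.75% − 9.61%) / (1.14 − 0.78) = 8.7222%
R_f = 9.61% − 0.78 × 8.7222% = 2.8067%
β_Ingram = ρ·σ_i/σ_m = 0.342 × 47.10 / 21.68 = 0.7430
E(R_Ingram) = R_f + β × MRP = 2.8067% + 0.7430 × 8.7222% = 9.29%

9.29%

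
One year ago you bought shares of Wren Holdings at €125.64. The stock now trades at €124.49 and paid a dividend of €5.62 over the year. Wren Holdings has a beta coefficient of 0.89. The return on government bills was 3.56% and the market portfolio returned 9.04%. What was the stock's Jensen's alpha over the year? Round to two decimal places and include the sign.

-4.88%

Realised HPR = (P1 + D1 − P0) / P0 = (124.49 + 5.62 − 125.64) / 125.64 = 4.47 / 125.64 = 3.5578%
MRP = 9.04% − 3.56% = 5.48%
CAPM required = R_f + β·MRP = 3.56% + 0.89 × 5.48% = 8.4372%
α = realised − required = 3.5578% − 8.4372% = -4.88%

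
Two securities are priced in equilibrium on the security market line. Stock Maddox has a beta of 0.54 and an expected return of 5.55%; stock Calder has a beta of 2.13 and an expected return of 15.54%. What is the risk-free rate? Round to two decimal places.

2.16%

Both satisfy E(R) = R_f + β·MRP, so the slope of the SML is
MRP = (15.54% − 5.55%) / (2.13 − 0.54) = 9.99% / 1.59 = 6.2830%
R_f = E(R_Maddox) − β_Maddox·MRP = 5.55% − 0.54 × 6.2830% = 2.1572%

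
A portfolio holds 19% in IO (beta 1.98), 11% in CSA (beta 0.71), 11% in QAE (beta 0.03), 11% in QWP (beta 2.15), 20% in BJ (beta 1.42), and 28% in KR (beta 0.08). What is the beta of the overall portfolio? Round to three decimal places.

β_P = Σ w_i β_i = 0.19×1.98 + 0.11×0.71 + 0.11×0.03 + 0.11×2.15 + 0.20×1.42 + 0.28×0.08 = 1.0005

1.001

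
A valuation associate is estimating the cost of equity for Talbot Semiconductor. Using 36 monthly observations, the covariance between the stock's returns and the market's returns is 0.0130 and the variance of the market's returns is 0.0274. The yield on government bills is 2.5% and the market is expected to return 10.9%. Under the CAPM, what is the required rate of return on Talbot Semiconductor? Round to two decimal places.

β = Cov(R_i, R_m) / Var(R_m) = 0.0130 / 0.0274 = 0.4745
MRP = 10.9% − 2.5% = 8.40%
E(R) = R_f + β × MRP = 2.5% + 0.4745 × 8.4% = 6.49%

6.49%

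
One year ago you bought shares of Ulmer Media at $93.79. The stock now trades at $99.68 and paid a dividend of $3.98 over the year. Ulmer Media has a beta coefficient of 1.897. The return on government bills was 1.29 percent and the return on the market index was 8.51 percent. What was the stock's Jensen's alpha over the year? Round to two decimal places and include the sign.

Realised HPR = (P1 + D1 − P0) / P0 = (99.68 + 3.98 − 93.79) / 93.79 = 9.87 / 93.79 = 10.5235%
MRP = 8.51% − 1.29% = 7.22%
CAPM required = R_f + β·MRP = 1.29% + 1.897 × 7.22% = 14.98634%
α = realised − required = 10.5235% − 14.98634% = -4.46%

-4.46%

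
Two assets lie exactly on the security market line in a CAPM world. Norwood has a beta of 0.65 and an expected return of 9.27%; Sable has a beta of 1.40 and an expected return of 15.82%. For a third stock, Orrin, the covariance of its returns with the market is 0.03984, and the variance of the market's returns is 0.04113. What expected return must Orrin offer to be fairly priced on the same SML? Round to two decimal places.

MRP = (15.82% − 9.27%) / (1.40 − 0.65) = 8.7333%
R_f = 9.27% − 0.65 × 8.7333% = 3.5934%
β_Orrin = Cov / Var(R_m) = 0.03984 / 0.04113 = 0.9686
E(R_Orrin) = R_f + β × MRP = 3.5934% + 0.9686 × 8.7333% = 12.05%

12.05%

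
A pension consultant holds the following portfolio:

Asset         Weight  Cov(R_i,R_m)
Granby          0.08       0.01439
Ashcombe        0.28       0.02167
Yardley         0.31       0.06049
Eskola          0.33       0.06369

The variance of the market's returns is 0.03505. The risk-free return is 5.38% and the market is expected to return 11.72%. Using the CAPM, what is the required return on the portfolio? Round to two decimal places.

13.88%

β_Granby = 0.01439 / 0.03505 = 0.4106
β_Ashcombe = 0.02167 / 0.03505 = 0.6183
β_Yardley = 0.06049 / 0.03505 = 1.7258
β_Eskola = 0.06369 / 0.03505 = 1.8171
β_P = Σ w_i β_i = 0.08×0.4106 + 0.28×0.6183 + 0.31×1.7258 + 0.33×1.8171 = 1.3406
MRP = 11.72% − 5.38% = 6.34%
E(R_P) = R_f + β_P × MRP = 5.38% + 1.3406 × 6.34% = 13.88%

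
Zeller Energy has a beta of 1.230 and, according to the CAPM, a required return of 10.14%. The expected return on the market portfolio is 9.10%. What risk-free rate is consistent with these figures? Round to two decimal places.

4.58%

E(R) = R_f + β(E(R_m) − R_f) = R_f(1 − β) + β·E(R_m)
10.14% = R_f × (1 − 1.230) + 1.230 × 9.10%
10.14% = R_f × -0.230 + 11.19300%
R_f = (10.14% − 11.19300%) / -0.230 = 4.58%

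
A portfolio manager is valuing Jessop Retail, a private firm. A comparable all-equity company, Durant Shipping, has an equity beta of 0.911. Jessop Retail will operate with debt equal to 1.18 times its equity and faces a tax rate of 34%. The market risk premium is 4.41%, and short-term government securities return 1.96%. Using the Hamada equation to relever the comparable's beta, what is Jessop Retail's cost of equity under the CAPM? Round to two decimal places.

9.11%

β_L = β_U × [1 + (1 − t)(D/E)] = 0.911 × [1 + (1 − 0.34) × 1.18]
    = 0.911 × [1 + 0.66 × 1.18] = 0.911 × 1.7788 = 1.6205
E(R) = R_f + β_L × MRP = 1.96% + 1.6205 × 4.41% = 9.11%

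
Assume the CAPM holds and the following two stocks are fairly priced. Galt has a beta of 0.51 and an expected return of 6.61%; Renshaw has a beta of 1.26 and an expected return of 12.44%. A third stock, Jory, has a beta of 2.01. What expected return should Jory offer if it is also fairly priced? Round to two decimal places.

18.27%

MRP (SML slope) = (12.44% − 6.61%) / (1.26 − 0.51) = 5.83% / 0.75 = 7.7733%
R_f (intercept) = 6.61% − 0.51 × 7.7733% = 2.6456%
E(R_Jory) = R_f + β × MRP = 2.6456% + 2.01 × 7.7733% = 18.27%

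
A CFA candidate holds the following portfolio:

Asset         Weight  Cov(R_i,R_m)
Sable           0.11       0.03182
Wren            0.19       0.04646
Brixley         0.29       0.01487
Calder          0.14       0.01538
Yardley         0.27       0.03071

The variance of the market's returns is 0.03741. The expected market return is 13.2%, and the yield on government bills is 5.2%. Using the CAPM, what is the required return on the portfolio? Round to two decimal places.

10.99%

β_Sable = 0.03182 / 0.03741 = 0.8506
β_Wren = 0.04646 / 0.03741 = 1.2419
β_Brixley = 0.01487 / 0.03741 = 0.3975
β_Calder = 0.01538 / 0.03741 = 0.4111
β_Yardley = 0.03071 / 0.03741 = 0.8209
β_P = Σ w_i β_i = 0.11×0.8506 + 0.19×1.2419 + 0.29×0.3975 + 0.14×0.4111 + 0.27×0.8209 = 0.7240
MRP = 13.2% − 5.2% = 8.00%
E(R_P) = R_f + β_P × MRP = 5.2% + 0.7240 × 8.0% = 10.99%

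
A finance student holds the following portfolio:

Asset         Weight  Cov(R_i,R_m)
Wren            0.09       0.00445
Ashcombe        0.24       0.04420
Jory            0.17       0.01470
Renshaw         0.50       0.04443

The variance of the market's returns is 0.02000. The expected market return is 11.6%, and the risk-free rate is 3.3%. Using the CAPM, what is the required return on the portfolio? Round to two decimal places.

β_Wren = 0.00445 / 0.02000 = 0.2225
β_Ashcombe = 0.04420 / 0.02000 = 2.2100
β_Jory = 0.01470 / 0.02000 = 0.7350
β_Renshaw = 0.04443 / 0.02000 = 2.2215
β_P = Σ w_i β_i = 0.09×0.2225 + 0.24×2.2100 + 0.17×0.7350 + 0.50×2.2215 = 1.7861
MRP = 11.6% − 3.3% = 8.30%
E(R_P) = R_f + β_P × MRP = 3.3% + 1.7861 × 8.3% = 18.12%

18.12%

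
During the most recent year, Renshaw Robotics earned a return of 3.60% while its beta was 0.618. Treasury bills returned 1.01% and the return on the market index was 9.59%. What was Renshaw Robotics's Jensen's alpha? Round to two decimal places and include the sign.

Market excess return = 9.59% − 1.01% = 8.58%
CAPM benchmark = R_f + β(R_m − R_f) = 1.01% + 0.618 × 8.58% = 6.31244%
α = actual − benchmark = 3.60% − 6.31244% = -2.71%

-2.71%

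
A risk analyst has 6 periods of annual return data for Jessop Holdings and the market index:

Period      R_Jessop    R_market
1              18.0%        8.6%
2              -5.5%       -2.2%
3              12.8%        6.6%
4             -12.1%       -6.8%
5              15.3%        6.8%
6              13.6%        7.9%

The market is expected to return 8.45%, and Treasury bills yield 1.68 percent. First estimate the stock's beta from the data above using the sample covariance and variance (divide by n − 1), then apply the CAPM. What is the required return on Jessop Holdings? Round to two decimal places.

Mean R_i = (18.0 − 5.5 + 12.8 − 12.1 + 15.3 + 13.6) / 6 = 7.0167%
Mean R_m = (8.6 − 2.2 + 6.6 − 6.8 + 6.8 + 7.9) / 6 = 3.4833%
Σ(R_i − R̄_i)(R_m − R̄_m) = 398.4917  ⇒  Cov = 398.4917 / 5 = 79.6983
Σ(R_m − R̄_m)² = 204.4483  ⇒  Var(R_m) = 204.4483 / 5 = 40.8897
β = Cov / Var(R_m) = 79.6983 / 40.8897 = 1.9491
MRP = 8.45% − 1.68% = 6.77%
E(R) = R_f + β × MRP = 1.68% + 1.9491 × 6.77% = 14.88%

14.88%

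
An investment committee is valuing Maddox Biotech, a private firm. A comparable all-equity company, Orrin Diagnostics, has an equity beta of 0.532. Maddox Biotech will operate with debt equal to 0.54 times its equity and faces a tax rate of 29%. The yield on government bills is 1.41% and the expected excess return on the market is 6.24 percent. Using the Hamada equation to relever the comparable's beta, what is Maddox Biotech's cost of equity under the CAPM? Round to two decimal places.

6.00%

β_L = β_U × [1 + (1 − t)(D/E)] = 0.532 × [1 + (1 − 0.29) × 0.54]
    = 0.532 × [1 + 0.71 × 0.54] = 0.532 × 1.3834 = 0.7360
E(R) = R_f + β_L × MRP = 1.41% + 0.7360 × 6.24% = 6.00%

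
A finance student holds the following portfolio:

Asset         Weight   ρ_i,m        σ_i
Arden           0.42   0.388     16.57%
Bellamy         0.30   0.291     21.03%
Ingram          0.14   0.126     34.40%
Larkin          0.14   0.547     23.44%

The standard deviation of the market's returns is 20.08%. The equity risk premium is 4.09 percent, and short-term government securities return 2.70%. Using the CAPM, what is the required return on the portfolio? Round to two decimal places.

β_Arden = 0.388 × 16.57% / 20.08% = 0.3202
β_Bellamy = 0.291 × 21.03% / 20.08% = 0.3048
β_Ingram = 0.126 × 34.40% / 20.08% = 0.2159
β_Larkin = 0.547 × 23.44% / 20.08% = 0.6385
β_P = Σ w_i β_i = 0.42×0.3202 + 0.30×0.3048 + 0.14×0.2159 + 0.14×0.6385 = 0.3455
E(R_P) = R_f + β_P × MRP = 2.70% + 0.3455 × 4.09% = 4.11%

4.11%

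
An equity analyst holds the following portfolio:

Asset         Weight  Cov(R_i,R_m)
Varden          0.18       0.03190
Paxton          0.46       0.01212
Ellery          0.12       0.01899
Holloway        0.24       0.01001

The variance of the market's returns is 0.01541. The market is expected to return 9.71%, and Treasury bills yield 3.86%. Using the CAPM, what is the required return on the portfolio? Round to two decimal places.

9.93%

β_Varden = 0.03190 / 0.01541 = 2.0701
β_Paxton = 0.01212 / 0.01541 = 0.7865
β_Ellery = 0.01899 / 0.01541 = 1.2323
β_Holloway = 0.01001 / 0.01541 = 0.6496
β_P = Σ w_i β_i = 0.18×2.0701 + 0.46×0.7865 + 0.12×1.2323 + 0.24×0.6496 = 1.0382
MRP = 9.71% − 3.86% = 5.85%
E(R_P) = R_f + β_P × MRP = 3.86% + 1.0382 × 5.85% = 9.93%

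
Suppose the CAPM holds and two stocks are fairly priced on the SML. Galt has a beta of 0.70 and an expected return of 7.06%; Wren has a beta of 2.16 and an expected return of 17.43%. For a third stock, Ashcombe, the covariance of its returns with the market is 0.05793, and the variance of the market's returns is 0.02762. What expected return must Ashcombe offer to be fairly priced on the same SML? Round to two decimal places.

16.99%

MRP = (17.43% − 7.06%) / (2.16 − 0.70) = 7.1027%
R_f = 7.06% − 0.70 × 7.1027% = 2.0881%
β_Ashcombe = Cov / Var(R_m) = 0.05793 / 0.02762 = 2.0974
E(R_Ashcombe) = R_f + β × MRP = 2.0881% + 2.0974 × 7.1027% = 16.99%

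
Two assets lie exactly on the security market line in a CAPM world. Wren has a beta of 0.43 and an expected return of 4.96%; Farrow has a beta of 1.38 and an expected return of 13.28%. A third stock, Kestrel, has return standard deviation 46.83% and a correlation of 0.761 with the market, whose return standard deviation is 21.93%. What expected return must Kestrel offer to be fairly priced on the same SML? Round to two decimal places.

15.43%

MRP = (13.28% − 4.96%) / (1.38 − 0.43) = 8.7579%
R_f = 4.96% − 0.43 × 8.7579% = 1.1941%
β_Kestrel = ρ·σ_i/σ_m = 0.761 × 46.83 / 21.93 = 1.6251
E(R_Kestrel) = R_f + β × MRP = 1.1941% + 1.6251 × 8.7579% = 15.43%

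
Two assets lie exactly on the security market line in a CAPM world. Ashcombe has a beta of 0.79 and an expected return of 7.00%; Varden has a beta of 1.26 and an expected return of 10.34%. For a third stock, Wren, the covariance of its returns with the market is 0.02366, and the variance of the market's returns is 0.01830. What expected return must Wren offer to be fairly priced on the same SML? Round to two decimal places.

MRP = (10.34% − 7.00%) / (1.26 − 0.79) = 7.1064%
R_f = 7.00% − 0.79 × 7.1064% = 1.3859%
β_Wren = Cov / Var(R_m) = 0.02366 / 0.01830 = 1.2929
E(R_Wren) = R_f + β × MRP = 1.3859% + 1.2929 × 7.1064% = 10.57%

10.57%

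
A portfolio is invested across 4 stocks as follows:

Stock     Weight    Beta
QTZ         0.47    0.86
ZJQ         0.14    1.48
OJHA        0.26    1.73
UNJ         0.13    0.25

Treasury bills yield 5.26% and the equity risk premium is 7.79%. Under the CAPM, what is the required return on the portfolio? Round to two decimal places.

β_P = Σ w_i β_i = 0.47×0.86 + 0.14×1.48 + 0.26×1.73 + 0.13×0.25 = 1.0937
E(R_P) = R_f + β_P × MRP = 5.26% + 1.0937 × 7.79% = 13.78%

13.78%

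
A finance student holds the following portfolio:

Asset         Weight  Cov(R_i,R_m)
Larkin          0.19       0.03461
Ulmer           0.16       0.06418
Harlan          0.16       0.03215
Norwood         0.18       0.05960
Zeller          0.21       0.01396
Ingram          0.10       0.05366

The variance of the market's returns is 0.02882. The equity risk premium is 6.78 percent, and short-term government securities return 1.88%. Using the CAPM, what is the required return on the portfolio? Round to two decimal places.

11.53%

β_Larkin = 0.03461 / 0.02882 = 1.2009
β_Ulmer = 0.06418 / 0.02882 = 2.2269
β_Harlan = 0.03215 / 0.02882 = 1.1155
β_Norwood = 0.05960 / 0.02882 = 2.0680
β_Zeller = 0.01396 / 0.02882 = 0.4844
β_Ingram = 0.05366 / 0.02882 = 1.8619
β_P = Σ w_i β_i = 0.19×1.2009 + 0.16×2.2269 + 0.16×1.1155 + 0.18×2.0680 + 0.21×0.4844 + 0.10×1.8619 = 1.4231
E(R_P) = R_f + β_P × MRP = 1.88% + 1.4231 × 6.78% = 11.53%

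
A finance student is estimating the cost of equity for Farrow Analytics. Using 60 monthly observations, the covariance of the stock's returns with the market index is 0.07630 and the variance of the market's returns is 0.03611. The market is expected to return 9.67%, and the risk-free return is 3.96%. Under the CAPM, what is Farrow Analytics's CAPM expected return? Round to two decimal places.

16.03%

β = Cov(R_i, R_m) / Var(R_m) = 0.07630 / 0.03611 = 2.1130
MRP = 9.67% − 3.96% = 5.71%
E(R) = R_f + β × MRP = 3.96% + 2.1130 × 5.71% = 16.03%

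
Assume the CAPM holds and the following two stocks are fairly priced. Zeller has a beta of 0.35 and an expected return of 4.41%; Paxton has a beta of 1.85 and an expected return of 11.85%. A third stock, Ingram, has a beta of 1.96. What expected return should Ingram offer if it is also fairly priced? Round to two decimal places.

12.40%

MRP (SML slope) = (11.85% − 4.41%) / (1.85 − 0.35) = 7.44% / 1.50 = 4.9600%
R_f (intercept) = 4.41% − 0.35 × 4.9600% = 2.6740%
E(R_Ingram) = R_f + β × MRP = 2.6740% + 1.96 × 4.9600% = 12.40%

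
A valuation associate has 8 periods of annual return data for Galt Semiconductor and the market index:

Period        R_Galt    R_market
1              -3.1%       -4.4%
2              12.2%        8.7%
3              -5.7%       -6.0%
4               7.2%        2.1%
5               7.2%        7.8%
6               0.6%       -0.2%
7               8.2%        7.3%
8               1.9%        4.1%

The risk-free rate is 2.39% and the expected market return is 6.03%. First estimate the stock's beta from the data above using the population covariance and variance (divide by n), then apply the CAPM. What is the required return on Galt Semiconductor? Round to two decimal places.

Mean R_i = (-3.1 + 12.2 − 5.7 + 7.2 + 7.2 + 0.6 + 8.2 + 1.9) / 8 = 3.5625%
Mean R_m = (-4.4 + 8.7 − 6.0 + 2.1 + 7.8 − 0.2 + 7.3 + 4.1) / 8 = 2.4250%
Σ(R_i − R̄_i)(R_m − R̄_m) = 223.6775  ⇒  Cov = 223.6775 / 8 = 27.9597
Σ(R_m − R̄_m)² = 219.3950  ⇒  Var(R_m) = 219.3950 / 8 = 27.4244
β = Cov / Var(R_m) = 27.9597 / 27.4244 = 1.0195
MRP = 6.03% − 2.39% = 3.64%
E(R) = R_f + β × MRP = 2.39% + 1.0195 × 3.64% = 6.10%

6.10%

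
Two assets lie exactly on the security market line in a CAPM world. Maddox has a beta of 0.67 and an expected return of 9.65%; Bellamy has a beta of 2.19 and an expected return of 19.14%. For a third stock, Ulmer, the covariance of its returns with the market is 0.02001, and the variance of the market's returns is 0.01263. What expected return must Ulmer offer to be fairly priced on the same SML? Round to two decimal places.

15.36%

MRP = (19.14% − 9.65%) / (2.19 − 0.67) = 6.2434%
R_f = 9.65% − 0.67 × 6.2434% = 5.4669%
β_Ulmer = Cov / Var(R_m) = 0.02001 / 0.01263 = 1.5843
E(R_Ulmer) = R_f + β × MRP = 5.4669% + 1.5843 × 6.2434% = 15.36%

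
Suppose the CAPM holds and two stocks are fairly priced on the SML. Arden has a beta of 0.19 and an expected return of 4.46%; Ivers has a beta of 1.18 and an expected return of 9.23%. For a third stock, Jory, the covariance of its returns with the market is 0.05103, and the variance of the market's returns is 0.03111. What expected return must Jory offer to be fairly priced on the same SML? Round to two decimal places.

MRP = (9.23% − 4.46%) / (1.18 − 0.19) = 4.8182%
R_f = 4.46% − 0.19 × 4.8182% = 3.5445%
β_Jory = Cov / Var(R_m) = 0.05103 / 0.03111 = 1.6403
E(R_Jory) = R_f + β × MRP = 3.5445% + 1.6403 × 4.8182% = 11.45%

11.45%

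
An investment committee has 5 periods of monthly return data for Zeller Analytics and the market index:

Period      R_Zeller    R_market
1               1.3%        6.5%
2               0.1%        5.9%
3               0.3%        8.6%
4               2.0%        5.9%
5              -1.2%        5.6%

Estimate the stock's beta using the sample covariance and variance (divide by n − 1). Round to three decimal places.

0.076

Mean R_i = (1.3 + 0.1 + 0.3 + 2.0 − 1.2) / 5 = 0.5000%
Mean R_m = (6.5 + 5.9 + 8.6 + 5.9 + 5.6) / 5 = 6.5000%
Σ(R_i − R̄_i)(R_m − R̄_m) = 0.4500  ⇒  Cov = 0.4500 / 4 = 0.1125
Σ(R_m − R̄_m)² = 5.9400  ⇒  Var(R_m) = 5.9400 / 4 = 1.4850
β = Cov / Var(R_m) = 0.1125 / 1.4850 = 0.0758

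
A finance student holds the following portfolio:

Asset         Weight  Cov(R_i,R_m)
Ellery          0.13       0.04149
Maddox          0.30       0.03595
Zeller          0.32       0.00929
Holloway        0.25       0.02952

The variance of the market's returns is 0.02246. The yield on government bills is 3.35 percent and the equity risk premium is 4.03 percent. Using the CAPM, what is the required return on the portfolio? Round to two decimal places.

β_Ellery = 0.04149 / 0.02246 = 1.8473
β_Maddox = 0.03595 / 0.02246 = 1.6006
β_Zeller = 0.00929 / 0.02246 = 0.4136
β_Holloway = 0.02952 / 0.02246 = 1.3143
β_P = Σ w_i β_i = 0.13×1.8473 + 0.30×1.6006 + 0.32×0.4136 + 0.25×1.3143 = 1.1813
E(R_P) = R_f + β_P × MRP = 3.35% + 1.1813 × 4.03% = 8.11%

8.11%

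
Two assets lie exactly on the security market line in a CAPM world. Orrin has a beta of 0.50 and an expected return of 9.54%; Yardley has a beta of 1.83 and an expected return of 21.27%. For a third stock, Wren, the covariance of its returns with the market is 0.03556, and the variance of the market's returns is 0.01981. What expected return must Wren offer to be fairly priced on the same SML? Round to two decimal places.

20.96%

MRP = (21.27% − 9.54%) / (1.83 − 0.50) = 8.8195%
R_f = 9.54% − 0.50 × 8.8195% = 5.1303%
β_Wren = Cov / Var(R_m) = 0.03556 / 0.01981 = 1.7951
E(R_Wren) = R_f + β × MRP = 5.1303% + 1.7951 × 8.8195% = 20.96%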